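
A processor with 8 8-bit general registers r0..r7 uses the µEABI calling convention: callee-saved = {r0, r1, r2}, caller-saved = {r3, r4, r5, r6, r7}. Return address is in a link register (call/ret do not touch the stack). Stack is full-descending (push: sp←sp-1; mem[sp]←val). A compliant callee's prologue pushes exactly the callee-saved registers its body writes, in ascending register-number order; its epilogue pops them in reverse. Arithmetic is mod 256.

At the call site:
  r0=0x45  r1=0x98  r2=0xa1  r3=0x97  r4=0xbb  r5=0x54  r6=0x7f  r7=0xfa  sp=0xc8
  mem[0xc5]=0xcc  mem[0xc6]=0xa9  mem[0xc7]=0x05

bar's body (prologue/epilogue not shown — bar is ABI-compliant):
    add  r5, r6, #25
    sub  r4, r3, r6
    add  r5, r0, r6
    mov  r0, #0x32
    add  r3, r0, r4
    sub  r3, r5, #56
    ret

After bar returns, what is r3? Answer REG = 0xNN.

prologue: push r0 -> mem[0xc7]=0x45, sp=0xc7
body[0] add  r5, r6, #25 -> r5=0x98
body[1] sub  r4, r3, r6 -> r4=0x18
body[2] add  r5, r0, r6 -> r5=0xc4
body[3] mov  r0, #0x32 -> r0=0x32
body[4] add  r3, r0, r4 -> r3=0x4a
body[5] sub  r3, r5, #56 -> r3=0x8c
epilogue: pop r0=0x45, sp=0xc8
r3 is caller-saved -> body value

REG = 0x8c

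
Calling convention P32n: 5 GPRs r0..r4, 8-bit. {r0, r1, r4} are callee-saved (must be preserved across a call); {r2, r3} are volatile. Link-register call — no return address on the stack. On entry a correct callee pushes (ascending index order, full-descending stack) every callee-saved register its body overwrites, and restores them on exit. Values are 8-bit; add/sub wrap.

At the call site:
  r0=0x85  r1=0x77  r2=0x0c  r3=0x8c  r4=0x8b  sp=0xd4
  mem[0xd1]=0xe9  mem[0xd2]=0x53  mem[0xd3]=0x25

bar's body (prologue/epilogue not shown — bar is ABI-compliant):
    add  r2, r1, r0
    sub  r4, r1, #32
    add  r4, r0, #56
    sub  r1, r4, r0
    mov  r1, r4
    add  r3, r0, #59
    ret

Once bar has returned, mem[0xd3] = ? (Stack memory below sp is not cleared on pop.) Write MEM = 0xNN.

MEM = 0x77

prologue: push r1 → mem[0xd3]=0x77, sp=0xd3
prologue: push r4 → mem[0xd2]=0x8b, sp=0xd2
body[0] add  r2, r1, r0 → r2=0xfc
body[1] sub  r4, r1, #32 → r4=0x57
body[2] add  r4, r0, #56 → r4=0xbd
body[3] sub  r1, r4, r0 → r1=0x38
body[4] mov  r1, r4 → r1=0xbd
body[5] add  r3, r0, #59 → r3=0xc0
epilogue: pop r4=0x8b, sp=0xd3
epilogue: pop r1=0x77, sp=0xd4
prologue pushed ['r1', 'r4'] at ['0xd3', '0xd2']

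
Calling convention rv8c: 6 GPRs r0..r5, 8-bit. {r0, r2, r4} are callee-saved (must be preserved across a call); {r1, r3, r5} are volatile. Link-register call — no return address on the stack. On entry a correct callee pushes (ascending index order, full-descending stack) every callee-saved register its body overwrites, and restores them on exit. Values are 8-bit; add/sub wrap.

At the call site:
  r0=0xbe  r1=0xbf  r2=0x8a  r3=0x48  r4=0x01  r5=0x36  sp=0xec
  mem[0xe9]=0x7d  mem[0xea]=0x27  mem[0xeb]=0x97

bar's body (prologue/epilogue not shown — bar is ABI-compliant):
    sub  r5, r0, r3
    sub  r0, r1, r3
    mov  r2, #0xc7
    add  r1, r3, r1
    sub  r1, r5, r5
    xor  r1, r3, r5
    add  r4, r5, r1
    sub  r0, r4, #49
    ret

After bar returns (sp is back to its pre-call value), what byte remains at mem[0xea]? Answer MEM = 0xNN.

MEM = 0x8a

prologue: push r0 → mem[0xeb]=0xbe, sp=0xeb
prologue: push r2 → mem[0xea]=0x8a, sp=0xea
prologue: push r4 → mem[0xe9]=0x01, sp=0xe9
body[0] sub  r5, r0, r3 → r5=0x76
body[1] sub  r0, r1, r3 → r0=0x77
body[2] mov  r2, #0xc7 → r2=0xc7
body[3] add  r1, r3, r1 → r1=0x07
body[4] sub  r1, r5, r5 → r1=0x00
body[5] xor  r1, r3, r5 → r1=0x3e
body[6] add  r4, r5, r1 → r4=0xb4
body[7] sub  r0, r4, #49 → r0=0x83
epilogue: pop r4=0x01, sp=0xea
epilogue: pop r2=0x8a, sp=0xeb
epilogue: pop r0=0xbe, sp=0xec
prologue pushed ['r0', 'r2', 'r4'] at ['0xeb', '0xea', '0xe9']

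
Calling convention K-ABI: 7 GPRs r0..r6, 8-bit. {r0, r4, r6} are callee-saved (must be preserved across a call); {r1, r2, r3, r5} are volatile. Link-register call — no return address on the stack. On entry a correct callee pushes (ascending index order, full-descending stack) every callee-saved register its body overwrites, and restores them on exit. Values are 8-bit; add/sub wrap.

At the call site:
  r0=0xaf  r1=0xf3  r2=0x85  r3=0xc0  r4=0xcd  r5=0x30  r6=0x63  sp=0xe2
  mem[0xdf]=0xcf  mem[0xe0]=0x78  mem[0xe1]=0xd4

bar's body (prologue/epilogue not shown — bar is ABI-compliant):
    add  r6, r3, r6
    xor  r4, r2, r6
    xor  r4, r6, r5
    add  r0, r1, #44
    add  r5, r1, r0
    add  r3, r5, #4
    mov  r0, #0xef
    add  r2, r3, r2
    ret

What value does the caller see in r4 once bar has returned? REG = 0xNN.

prologue: push r0 → mem[0xe1]=0xaf, sp=0xe1
prologue: push r4 → mem[0xe0]=0xcd, sp=0xe0
prologue: push r6 → mem[0xdf]=0x63, sp=0xdf
body[0] add  r6, r3, r6 → r6=0x23
body[1] xor  r4, r2, r6 → r4=0xa6
body[2] xor  r4, r6, r5 → r4=0x13
body[3] add  r0, r1, #44 → r0=0x1f
body[4] add  r5, r1, r0 → r5=0x12
body[5] add  r3, r5, #4 → r3=0x16
body[6] mov  r0, #0xef → r0=0xef
body[7] add  r2, r3, r2 → r2=0x9b
epilogue: pop r6=0x63, sp=0xe0
epilogue: pop r4=0xcd, sp=0xe1
epilogue: pop r0=0xaf, sp=0xe2
r4 is callee-saved → restored

REG = 0xcd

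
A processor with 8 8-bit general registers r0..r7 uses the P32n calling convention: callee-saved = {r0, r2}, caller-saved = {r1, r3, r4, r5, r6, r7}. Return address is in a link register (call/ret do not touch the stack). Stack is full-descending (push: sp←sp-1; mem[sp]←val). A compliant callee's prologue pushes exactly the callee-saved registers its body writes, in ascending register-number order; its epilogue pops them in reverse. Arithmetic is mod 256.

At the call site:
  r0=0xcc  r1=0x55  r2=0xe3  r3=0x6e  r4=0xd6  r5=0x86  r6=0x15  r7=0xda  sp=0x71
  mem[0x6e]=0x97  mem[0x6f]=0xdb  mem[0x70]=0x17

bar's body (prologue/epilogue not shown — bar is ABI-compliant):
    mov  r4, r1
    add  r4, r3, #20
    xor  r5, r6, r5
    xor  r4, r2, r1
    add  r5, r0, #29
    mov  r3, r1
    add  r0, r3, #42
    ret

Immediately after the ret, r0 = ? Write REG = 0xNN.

REG = 0xcc

prologue: push r0 → mem[0x70]=0xcc, sp=0x70
body[0] mov  r4, r1 → r4=0x55
body[1] add  r4, r3, #20 → r4=0x82
body[2] xor  r5, r6, r5 → r5=0x93
body[3] xor  r4, r2, r1 → r4=0xb6
body[4] add  r5, r0, #29 → r5=0xe9
body[5] mov  r3, r1 → r3=0x55
body[6] add  r0, r3, #42 → r0=0x7f
epilogue: pop r0=0xcc, sp=0x71
r0 is callee-saved → restored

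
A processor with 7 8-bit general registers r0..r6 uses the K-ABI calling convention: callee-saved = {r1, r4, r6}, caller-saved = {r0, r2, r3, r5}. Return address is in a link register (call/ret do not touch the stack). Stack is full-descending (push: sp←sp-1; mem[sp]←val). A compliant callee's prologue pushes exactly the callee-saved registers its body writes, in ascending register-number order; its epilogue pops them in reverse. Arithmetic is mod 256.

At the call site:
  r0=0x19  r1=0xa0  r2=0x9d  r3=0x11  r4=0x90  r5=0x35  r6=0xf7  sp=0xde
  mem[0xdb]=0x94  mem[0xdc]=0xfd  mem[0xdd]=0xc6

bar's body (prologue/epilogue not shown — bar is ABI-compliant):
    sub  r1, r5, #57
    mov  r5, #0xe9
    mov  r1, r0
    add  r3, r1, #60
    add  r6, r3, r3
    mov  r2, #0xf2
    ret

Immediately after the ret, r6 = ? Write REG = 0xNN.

prologue: push r1 -> mem[0xdd]=0xa0, sp=0xdd
prologue: push r6 -> mem[0xdc]=0xf7, sp=0xdc
body[0] sub  r1, r5, #57 -> r1=0xfc
body[1] mov  r5, #0xe9 -> r5=0xe9
body[2] mov  r1, r0 -> r1=0x19
body[3] add  r3, r1, #60 -> r3=0x55
body[4] add  r6, r3, r3 -> r6=0xaa
body[5] mov  r2, #0xf2 -> r2=0xf2
epilogue: pop r6=0xf7, sp=0xdd
epilogue: pop r1=0xa0, sp=0xde
r6 is callee-saved -> restored

REG = 0xf7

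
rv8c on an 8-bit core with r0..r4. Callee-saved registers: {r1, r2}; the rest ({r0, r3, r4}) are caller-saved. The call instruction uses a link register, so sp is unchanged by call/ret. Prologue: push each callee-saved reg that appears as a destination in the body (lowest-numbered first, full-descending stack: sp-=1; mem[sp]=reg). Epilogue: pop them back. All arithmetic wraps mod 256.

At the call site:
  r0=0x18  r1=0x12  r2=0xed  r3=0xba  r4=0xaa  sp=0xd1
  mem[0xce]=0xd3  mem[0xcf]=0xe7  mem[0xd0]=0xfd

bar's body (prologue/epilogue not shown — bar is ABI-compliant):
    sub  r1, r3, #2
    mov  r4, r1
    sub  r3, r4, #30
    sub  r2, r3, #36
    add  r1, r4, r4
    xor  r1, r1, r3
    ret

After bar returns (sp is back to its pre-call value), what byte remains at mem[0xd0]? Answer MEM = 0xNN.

MEM = 0x12

prologue: push r1 → mem[0xd0]=0x12, sp=0xd0
prologue: push r2 → mem[0xcf]=0xed, sp=0xcf
body[0] sub  r1, r3, #2 → r1=0xb8
body[1] mov  r4, r1 → r4=0xb8
body[2] sub  r3, r4, #30 → r3=0x9a
body[3] sub  r2, r3, #36 → r2=0x76
body[4] add  r1, r4, r4 → r1=0x70
body[5] xor  r1, r1, r3 → r1=0xea
epilogue: pop r2=0xed, sp=0xd0
epilogue: pop r1=0x12, sp=0xd1
prologue pushed ['r1', 'r2'] at ['0xd0', '0xcf']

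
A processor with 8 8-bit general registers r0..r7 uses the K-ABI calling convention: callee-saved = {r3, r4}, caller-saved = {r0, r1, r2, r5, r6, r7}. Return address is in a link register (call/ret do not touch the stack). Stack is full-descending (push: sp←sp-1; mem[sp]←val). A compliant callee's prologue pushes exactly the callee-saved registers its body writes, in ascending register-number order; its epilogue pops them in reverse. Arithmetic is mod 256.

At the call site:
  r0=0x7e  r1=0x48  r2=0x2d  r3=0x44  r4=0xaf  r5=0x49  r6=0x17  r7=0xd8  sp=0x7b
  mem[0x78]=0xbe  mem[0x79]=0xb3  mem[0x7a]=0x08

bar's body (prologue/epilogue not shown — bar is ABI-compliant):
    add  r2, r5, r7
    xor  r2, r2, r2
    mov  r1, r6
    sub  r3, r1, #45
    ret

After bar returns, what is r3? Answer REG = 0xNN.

prologue: push r3 → mem[0x7a]=0x44, sp=0x7a
body[0] add  r2, r5, r7 → r2=0x21
body[1] xor  r2, r2, r2 → r2=0x00
body[2] mov  r1, r6 → r1=0x17
body[3] sub  r3, r1, #45 → r3=0xea
epilogue: pop r3=0x44, sp=0x7b
r3 is callee-saved → restored

REG = 0x44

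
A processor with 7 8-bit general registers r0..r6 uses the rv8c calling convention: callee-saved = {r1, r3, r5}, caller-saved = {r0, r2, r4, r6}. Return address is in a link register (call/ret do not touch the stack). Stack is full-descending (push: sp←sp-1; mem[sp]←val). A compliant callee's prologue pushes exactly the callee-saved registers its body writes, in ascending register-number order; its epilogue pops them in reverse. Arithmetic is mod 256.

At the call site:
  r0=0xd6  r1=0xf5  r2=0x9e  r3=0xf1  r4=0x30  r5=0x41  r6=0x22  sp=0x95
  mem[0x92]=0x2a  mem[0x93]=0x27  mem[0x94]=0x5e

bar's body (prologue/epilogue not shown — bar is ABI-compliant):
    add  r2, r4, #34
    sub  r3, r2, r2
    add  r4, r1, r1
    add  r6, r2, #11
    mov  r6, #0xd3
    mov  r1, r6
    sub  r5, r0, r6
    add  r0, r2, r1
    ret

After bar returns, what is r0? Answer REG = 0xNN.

REG = 0x25

prologue: push r1 → mem[0x94]=0xf5, sp=0x94
prologue: push r3 → mem[0x93]=0xf1, sp=0x93
prologue: push r5 → mem[0x92]=0x41, sp=0x92
body[0] add  r2, r4, #34 → r2=0x52
body[1] sub  r3, r2, r2 → r3=0x00
body[2] add  r4, r1, r1 → r4=0xea
body[3] add  r6, r2, #11 → r6=0x5d
body[4] mov  r6, #0xd3 → r6=0xd3
body[5] mov  r1, r6 → r1=0xd3
body[6] sub  r5, r0, r6 → r5=0x03
body[7] add  r0, r2, r1 → r0=0x25
epilogue: pop r5=0x41, sp=0x93
epilogue: pop r3=0xf1, sp=0x94
epilogue: pop r1=0xf5, sp=0x95
r0 is caller-saved → body value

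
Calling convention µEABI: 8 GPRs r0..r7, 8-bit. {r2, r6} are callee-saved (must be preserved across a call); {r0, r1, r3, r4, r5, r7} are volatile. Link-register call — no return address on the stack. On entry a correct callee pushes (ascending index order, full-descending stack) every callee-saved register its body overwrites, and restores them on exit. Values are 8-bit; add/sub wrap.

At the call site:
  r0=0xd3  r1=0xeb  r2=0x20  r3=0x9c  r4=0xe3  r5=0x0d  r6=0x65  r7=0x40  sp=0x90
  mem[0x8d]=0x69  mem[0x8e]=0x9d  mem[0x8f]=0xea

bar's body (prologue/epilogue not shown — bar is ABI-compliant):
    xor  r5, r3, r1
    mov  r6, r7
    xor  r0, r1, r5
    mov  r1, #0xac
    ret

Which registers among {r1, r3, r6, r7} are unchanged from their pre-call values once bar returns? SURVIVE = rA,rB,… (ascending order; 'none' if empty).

SURVIVE = r3,r6,r7

prologue: push r6 → mem[0x8f]=0x65, sp=0x8f
body[0] xor  r5, r3, r1 → r5=0x77
body[1] mov  r6, r7 → r6=0x40
body[2] xor  r0, r1, r5 → r0=0x9c
body[3] mov  r1, #0xac → r1=0xac
epilogue: pop r6=0x65, sp=0x90
r1: caller-saved, written=True
r3: caller-saved, written=False
r6: callee-saved, written=True
r7: caller-saved, written=False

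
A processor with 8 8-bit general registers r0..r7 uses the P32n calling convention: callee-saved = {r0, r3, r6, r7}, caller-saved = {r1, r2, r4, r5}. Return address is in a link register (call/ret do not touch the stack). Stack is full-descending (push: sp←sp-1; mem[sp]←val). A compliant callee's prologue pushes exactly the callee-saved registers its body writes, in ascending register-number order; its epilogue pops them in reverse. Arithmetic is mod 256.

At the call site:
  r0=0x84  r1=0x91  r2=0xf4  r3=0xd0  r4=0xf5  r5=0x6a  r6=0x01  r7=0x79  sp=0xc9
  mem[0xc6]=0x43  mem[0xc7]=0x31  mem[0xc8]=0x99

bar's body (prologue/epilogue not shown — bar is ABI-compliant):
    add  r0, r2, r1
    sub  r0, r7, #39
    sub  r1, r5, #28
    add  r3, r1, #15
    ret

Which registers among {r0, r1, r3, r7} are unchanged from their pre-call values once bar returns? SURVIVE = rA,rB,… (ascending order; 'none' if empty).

prologue: push r0 -> mem[0xc8]=0x84, sp=0xc8
prologue: push r3 -> mem[0xc7]=0xd0, sp=0xc7
body[0] add  r0, r2, r1 -> r0=0x85
body[1] sub  r0, r7, #39 -> r0=0x52
body[2] sub  r1, r5, #28 -> r1=0x4e
body[3] add  r3, r1, #15 -> r3=0x5d
epilogue: pop r3=0xd0, sp=0xc8
epilogue: pop r0=0x84, sp=0xc9
r0: callee-saved, written=True
r1: caller-saved, written=True
r3: callee-saved, written=True
r7: callee-saved, written=False

SURVIVE = r0,r3,r7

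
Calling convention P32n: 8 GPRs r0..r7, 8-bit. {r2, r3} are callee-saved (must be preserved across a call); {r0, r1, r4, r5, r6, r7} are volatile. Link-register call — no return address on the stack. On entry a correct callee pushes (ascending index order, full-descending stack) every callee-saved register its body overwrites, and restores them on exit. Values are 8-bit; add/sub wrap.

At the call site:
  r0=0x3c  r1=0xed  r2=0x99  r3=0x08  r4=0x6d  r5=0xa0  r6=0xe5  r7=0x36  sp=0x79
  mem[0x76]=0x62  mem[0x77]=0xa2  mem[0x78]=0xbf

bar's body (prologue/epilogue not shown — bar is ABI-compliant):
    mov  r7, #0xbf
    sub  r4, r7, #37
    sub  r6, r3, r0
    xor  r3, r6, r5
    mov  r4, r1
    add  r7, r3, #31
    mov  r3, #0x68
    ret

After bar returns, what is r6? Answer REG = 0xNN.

REG = 0xcc

prologue: push r3 → mem[0x78]=0x08, sp=0x78
body[0] mov  r7, #0xbf → r7=0xbf
body[1] sub  r4, r7, #37 → r4=0x9a
body[2] sub  r6, r3, r0 → r6=0xcc
body[3] xor  r3, r6, r5 → r3=0x6c
body[4] mov  r4, r1 → r4=0xed
body[5] add  r7, r3, #31 → r7=0x8b
body[6] mov  r3, #0x68 → r3=0x68
epilogue: pop r3=0x08, sp=0x79
r6 is caller-saved → body value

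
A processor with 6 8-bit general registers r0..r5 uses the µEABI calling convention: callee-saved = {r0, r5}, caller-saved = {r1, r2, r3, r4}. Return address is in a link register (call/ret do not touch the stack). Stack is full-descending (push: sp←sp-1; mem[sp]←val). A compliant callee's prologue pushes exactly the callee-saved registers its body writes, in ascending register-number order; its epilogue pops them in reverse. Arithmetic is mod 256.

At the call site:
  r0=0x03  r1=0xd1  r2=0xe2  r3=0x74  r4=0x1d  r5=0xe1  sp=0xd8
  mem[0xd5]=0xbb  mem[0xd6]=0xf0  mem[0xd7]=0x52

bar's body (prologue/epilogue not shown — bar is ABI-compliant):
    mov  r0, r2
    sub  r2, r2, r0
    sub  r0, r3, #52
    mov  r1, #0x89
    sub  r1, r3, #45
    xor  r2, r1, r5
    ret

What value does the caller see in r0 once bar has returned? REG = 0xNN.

REG = 0x03

prologue: push r0 → mem[0xd7]=0x03, sp=0xd7
body[0] mov  r0, r2 → r0=0xe2
body[1] sub  r2, r2, r0 → r2=0x00
body[2] sub  r0, r3, #52 → r0=0x40
body[3] mov  r1, #0x89 → r1=0x89
body[4] sub  r1, r3, #45 → r1=0x47
body[5] xor  r2, r1, r5 → r2=0xa6
epilogue: pop r0=0x03, sp=0xd8
r0 is callee-saved → restored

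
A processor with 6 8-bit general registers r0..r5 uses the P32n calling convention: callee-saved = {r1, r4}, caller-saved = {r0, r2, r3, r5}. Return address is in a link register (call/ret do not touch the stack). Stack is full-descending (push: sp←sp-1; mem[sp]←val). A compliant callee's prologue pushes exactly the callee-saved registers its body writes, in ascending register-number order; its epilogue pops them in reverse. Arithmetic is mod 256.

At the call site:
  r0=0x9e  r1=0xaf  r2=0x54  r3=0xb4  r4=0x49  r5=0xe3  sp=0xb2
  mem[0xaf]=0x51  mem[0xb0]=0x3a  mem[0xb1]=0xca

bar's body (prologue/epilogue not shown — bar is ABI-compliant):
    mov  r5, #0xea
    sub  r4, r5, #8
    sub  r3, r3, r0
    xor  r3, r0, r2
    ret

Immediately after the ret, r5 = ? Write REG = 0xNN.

prologue: push r4 -> mem[0xb1]=0x49, sp=0xb1
body[0] mov  r5, #0xea -> r5=0xea
body[1] sub  r4, r5, #8 -> r4=0xe2
body[2] sub  r3, r3, r0 -> r3=0x16
body[3] xor  r3, r0, r2 -> r3=0xca
epilogue: pop r4=0x49, sp=0xb2
r5 is caller-saved -> body value

REG = 0xea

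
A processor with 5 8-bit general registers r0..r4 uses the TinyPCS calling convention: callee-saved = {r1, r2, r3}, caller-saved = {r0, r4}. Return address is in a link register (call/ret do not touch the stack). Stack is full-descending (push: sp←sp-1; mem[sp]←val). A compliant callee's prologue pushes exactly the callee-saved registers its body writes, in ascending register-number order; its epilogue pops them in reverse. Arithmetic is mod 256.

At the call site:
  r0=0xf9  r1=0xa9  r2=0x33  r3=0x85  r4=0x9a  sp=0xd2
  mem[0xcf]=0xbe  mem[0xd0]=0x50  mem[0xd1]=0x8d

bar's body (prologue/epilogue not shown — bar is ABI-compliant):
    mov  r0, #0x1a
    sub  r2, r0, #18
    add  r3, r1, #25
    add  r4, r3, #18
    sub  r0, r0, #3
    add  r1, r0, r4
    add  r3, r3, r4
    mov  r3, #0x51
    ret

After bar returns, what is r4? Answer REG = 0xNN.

REG = 0xd4

prologue: push r1 -> mem[0xd1]=0xa9, sp=0xd1
prologue: push r2 -> mem[0xd0]=0x33, sp=0xd0
prologue: push r3 -> mem[0xcf]=0x85, sp=0xcf
body[0] mov  r0, #0x1a -> r0=0x1a
body[1] sub  r2, r0, #18 -> r2=0x08
body[2] add  r3, r1, #25 -> r3=0xc2
body[3] add  r4, r3, #18 -> r4=0xd4
body[4] sub  r0, r0, #3 -> r0=0x17
body[5] add  r1, r0, r4 -> r1=0xeb
body[6] add  r3, r3, r4 -> r3=0x96
body[7] mov  r3, #0x51 -> r3=0x51
epilogue: pop r3=0x85, sp=0xd0
epilogue: pop r2=0x33, sp=0xd1
epilogue: pop r1=0xa9, sp=0xd2
r4 is caller-saved -> body value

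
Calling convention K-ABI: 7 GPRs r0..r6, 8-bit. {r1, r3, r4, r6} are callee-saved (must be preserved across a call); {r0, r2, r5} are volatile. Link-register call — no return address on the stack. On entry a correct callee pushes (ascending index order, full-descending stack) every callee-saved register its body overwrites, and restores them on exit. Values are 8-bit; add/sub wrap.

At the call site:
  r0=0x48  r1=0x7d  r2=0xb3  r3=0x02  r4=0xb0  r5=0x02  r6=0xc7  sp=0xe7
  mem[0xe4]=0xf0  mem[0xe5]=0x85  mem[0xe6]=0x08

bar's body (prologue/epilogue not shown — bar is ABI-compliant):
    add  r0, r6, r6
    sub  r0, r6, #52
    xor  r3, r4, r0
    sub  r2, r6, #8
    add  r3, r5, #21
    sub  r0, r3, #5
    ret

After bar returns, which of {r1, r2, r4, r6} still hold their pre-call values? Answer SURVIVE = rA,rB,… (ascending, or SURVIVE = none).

prologue: push r3 → mem[0xe6]=0x02, sp=0xe6
body[0] add  r0, r6, r6 → r0=0x8e
body[1] sub  r0, r6, #52 → r0=0x93
body[2] xor  r3, r4, r0 → r3=0x23
body[3] sub  r2, r6, #8 → r2=0xbf
body[4] add  r3, r5, #21 → r3=0x17
body[5] sub  r0, r3, #5 → r0=0x12
epilogue: pop r3=0x02, sp=0xe7
r1: callee-saved, written=False
r2: caller-saved, written=True
r4: callee-saved, written=False
r6: callee-saved, written=False

SURVIVE = r1,r4,r6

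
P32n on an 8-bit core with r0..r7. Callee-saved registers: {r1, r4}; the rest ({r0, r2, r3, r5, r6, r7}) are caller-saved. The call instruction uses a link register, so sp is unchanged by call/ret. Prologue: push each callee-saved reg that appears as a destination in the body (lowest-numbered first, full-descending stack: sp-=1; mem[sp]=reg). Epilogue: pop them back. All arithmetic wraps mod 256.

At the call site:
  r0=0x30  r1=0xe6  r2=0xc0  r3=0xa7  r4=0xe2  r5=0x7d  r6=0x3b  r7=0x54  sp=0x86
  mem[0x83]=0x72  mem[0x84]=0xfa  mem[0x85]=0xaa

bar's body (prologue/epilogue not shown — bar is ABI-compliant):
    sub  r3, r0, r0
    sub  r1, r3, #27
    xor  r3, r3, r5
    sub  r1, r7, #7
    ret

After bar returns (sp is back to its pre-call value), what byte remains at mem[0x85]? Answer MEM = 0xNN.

prologue: push r1 -> mem[0x85]=0xe6, sp=0x85
body[0] sub  r3, r0, r0 -> r3=0x00
body[1] sub  r1, r3, #27 -> r1=0xe5
body[2] xor  r3, r3, r5 -> r3=0x7d
body[3] sub  r1, r7, #7 -> r1=0x4d
epilogue: pop r1=0xe6, sp=0x86
prologue pushed ['r1'] at ['0x85']

MEM = 0xe6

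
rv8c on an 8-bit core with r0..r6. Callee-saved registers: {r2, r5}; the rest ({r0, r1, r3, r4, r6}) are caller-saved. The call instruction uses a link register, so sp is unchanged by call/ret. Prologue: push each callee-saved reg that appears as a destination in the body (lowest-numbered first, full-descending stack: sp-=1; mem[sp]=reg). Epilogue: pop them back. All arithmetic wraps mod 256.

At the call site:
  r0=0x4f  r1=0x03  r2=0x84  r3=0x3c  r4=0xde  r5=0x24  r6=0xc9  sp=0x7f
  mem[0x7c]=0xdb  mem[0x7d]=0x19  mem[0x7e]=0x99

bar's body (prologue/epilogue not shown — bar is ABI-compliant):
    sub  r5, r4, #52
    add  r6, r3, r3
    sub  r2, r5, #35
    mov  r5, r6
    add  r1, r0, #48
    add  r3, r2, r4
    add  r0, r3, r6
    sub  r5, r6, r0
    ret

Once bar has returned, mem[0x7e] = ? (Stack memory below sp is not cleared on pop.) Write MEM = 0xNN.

MEM = 0x84

prologue: push r2 → mem[0x7e]=0x84, sp=0x7e
prologue: push r5 → mem[0x7d]=0x24, sp=0x7d
body[0] sub  r5, r4, #52 → r5=0xaa
body[1] add  r6, r3, r3 → r6=0x78
body[2] sub  r2, r5, #35 → r2=0x87
body[3] mov  r5, r6 → r5=0x78
body[4] add  r1, r0, #48 → r1=0x7f
body[5] add  r3, r2, r4 → r3=0x65
body[6] add  r0, r3, r6 → r0=0xdd
body[7] sub  r5, r6, r0 → r5=0x9b
epilogue: pop r5=0x24, sp=0x7e
epilogue: pop r2=0x84, sp=0x7f
prologue pushed ['r2', 'r5'] at ['0x7e', '0x7d']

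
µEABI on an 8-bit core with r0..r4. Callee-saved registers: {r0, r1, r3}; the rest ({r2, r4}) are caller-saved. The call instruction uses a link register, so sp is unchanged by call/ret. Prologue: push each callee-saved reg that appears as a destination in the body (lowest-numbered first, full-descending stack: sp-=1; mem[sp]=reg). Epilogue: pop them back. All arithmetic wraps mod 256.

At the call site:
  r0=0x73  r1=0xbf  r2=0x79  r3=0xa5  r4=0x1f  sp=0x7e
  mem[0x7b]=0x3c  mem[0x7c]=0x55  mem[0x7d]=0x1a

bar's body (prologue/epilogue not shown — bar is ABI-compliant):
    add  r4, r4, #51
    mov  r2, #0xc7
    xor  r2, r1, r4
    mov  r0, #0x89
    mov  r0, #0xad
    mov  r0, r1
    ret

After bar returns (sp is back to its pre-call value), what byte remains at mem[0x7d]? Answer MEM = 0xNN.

MEM = 0x73

prologue: push r0 → mem[0x7d]=0x73, sp=0x7d
body[0] add  r4, r4, #51 → r4=0x52
body[1] mov  r2, #0xc7 → r2=0xc7
body[2] xor  r2, r1, r4 → r2=0xed
body[3] mov  r0, #0x89 → r0=0x89
body[4] mov  r0, #0xad → r0=0xad
body[5] mov  r0, r1 → r0=0xbf
epilogue: pop r0=0x73, sp=0x7e
prologue pushed ['r0'] at ['0x7d']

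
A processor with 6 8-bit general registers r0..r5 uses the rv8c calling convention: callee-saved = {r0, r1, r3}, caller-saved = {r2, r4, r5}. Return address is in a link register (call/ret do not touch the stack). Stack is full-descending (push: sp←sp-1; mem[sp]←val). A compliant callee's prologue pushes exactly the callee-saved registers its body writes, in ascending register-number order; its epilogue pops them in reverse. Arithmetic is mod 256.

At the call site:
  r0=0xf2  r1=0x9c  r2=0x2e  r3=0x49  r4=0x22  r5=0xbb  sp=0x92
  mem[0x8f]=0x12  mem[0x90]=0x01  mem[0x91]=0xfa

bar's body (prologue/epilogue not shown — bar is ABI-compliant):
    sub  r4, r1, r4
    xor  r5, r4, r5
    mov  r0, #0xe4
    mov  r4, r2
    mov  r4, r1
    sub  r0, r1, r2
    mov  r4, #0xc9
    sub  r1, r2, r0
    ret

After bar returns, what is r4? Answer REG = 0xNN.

prologue: push r0 → mem[0x91]=0xf2, sp=0x91
prologue: push r1 → mem[0x90]=0x9c, sp=0x90
body[0] sub  r4, r1, r4 → r4=0x7a
body[1] xor  r5, r4, r5 → r5=0xc1
body[2] mov  r0, #0xe4 → r0=0xe4
body[3] mov  r4, r2 → r4=0x2e
body[4] mov  r4, r1 → r4=0x9c
body[5] sub  r0, r1, r2 → r0=0x6e
body[6] mov  r4, #0xc9 → r4=0xc9
body[7] sub  r1, r2, r0 → r1=0xc0
epilogue: pop r1=0x9c, sp=0x91
epilogue: pop r0=0xf2, sp=0x92
r4 is caller-saved → body value

REG = 0xc9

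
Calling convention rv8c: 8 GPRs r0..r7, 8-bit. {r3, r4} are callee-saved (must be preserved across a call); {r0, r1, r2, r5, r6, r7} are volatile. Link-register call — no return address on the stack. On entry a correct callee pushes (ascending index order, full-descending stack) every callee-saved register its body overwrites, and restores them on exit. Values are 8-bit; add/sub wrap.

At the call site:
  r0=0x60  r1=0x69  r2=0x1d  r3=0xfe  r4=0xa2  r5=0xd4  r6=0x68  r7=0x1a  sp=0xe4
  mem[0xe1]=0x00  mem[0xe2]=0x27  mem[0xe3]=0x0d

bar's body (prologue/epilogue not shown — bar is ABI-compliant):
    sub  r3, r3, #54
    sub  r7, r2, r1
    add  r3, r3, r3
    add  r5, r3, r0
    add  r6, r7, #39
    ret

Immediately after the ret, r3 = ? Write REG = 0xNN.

prologue: push r3 → mem[0xe3]=0xfe, sp=0xe3
body[0] sub  r3, r3, #54 → r3=0xc8
body[1] sub  r7, r2, r1 → r7=0xb4
body[2] add  r3, r3, r3 → r3=0x90
body[3] add  r5, r3, r0 → r5=0xf0
body[4] add  r6, r7, #39 → r6=0xdb
epilogue: pop r3=0xfe, sp=0xe4
r3 is callee-saved → restored

REG = 0xfe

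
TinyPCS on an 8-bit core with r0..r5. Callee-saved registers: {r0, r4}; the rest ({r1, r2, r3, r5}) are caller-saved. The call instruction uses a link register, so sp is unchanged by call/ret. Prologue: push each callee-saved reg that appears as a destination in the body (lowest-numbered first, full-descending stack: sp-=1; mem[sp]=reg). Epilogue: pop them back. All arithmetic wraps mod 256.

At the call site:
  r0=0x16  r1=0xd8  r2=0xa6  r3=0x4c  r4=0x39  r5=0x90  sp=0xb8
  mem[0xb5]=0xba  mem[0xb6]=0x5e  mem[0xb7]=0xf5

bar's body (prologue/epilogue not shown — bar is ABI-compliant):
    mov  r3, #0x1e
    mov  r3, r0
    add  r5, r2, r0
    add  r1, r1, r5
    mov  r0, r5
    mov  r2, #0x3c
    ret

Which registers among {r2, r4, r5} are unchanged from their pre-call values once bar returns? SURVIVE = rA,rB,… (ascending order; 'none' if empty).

SURVIVE = r4

prologue: push r0 -> mem[0xb7]=0x16, sp=0xb7
body[0] mov  r3, #0x1e -> r3=0x1e
body[1] mov  r3, r0 -> r3=0x16
body[2] add  r5, r2, r0 -> r5=0xbc
body[3] add  r1, r1, r5 -> r1=0x94
body[4] mov  r0, r5 -> r0=0xbc
body[5] mov  r2, #0x3c -> r2=0x3c
epilogue: pop r0=0x16, sp=0xb8
r2: caller-saved, written=True
r4: callee-saved, written=False
r5: caller-saved, written=True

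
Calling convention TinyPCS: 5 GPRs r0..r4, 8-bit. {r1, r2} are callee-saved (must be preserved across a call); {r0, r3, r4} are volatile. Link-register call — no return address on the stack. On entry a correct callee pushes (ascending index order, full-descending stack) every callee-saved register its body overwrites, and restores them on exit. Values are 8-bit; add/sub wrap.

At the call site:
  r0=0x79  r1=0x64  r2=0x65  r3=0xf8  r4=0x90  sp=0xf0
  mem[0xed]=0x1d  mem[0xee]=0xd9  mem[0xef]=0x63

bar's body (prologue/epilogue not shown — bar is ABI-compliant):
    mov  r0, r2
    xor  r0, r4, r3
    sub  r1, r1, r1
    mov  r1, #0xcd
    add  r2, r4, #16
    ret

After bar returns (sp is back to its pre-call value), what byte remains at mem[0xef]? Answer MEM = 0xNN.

MEM = 0x64

prologue: push r1 -> mem[0xef]=0x64, sp=0xef
prologue: push r2 -> mem[0xee]=0x65, sp=0xee
body[0] mov  r0, r2 -> r0=0x65
body[1] xor  r0, r4, r3 -> r0=0x68
body[2] sub  r1, r1, r1 -> r1=0x00
body[3] mov  r1, #0xcd -> r1=0xcd
body[4] add  r2, r4, #16 -> r2=0xa0
epilogue: pop r2=0x65, sp=0xef
epilogue: pop r1=0x64, sp=0xf0
prologue pushed ['r1', 'r2'] at ['0xef', '0xee']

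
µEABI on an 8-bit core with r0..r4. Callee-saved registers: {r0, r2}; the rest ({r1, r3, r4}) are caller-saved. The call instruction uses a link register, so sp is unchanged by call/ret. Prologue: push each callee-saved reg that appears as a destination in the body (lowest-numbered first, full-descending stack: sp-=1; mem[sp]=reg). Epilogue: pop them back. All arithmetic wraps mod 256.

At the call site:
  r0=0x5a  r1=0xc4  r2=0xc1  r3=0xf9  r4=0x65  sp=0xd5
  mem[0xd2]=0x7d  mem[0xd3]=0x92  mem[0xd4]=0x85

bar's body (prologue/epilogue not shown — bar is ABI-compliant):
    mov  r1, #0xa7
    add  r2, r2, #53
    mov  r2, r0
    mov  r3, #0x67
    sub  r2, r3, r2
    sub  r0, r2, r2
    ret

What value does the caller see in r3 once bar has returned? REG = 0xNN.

REG = 0x67

prologue: push r0 -> mem[0xd4]=0x5a, sp=0xd4
prologue: push r2 -> mem[0xd3]=0xc1, sp=0xd3
body[0] mov  r1, #0xa7 -> r1=0xa7
body[1] add  r2, r2, #53 -> r2=0xf6
body[2] mov  r2, r0 -> r2=0x5a
body[3] mov  r3, #0x67 -> r3=0x67
body[4] sub  r2, r3, r2 -> r2=0x0d
body[5] sub  r0, r2, r2 -> r0=0x00
epilogue: pop r2=0xc1, sp=0xd4
epilogue: pop r0=0x5a, sp=0xd5
r3 is caller-saved -> body value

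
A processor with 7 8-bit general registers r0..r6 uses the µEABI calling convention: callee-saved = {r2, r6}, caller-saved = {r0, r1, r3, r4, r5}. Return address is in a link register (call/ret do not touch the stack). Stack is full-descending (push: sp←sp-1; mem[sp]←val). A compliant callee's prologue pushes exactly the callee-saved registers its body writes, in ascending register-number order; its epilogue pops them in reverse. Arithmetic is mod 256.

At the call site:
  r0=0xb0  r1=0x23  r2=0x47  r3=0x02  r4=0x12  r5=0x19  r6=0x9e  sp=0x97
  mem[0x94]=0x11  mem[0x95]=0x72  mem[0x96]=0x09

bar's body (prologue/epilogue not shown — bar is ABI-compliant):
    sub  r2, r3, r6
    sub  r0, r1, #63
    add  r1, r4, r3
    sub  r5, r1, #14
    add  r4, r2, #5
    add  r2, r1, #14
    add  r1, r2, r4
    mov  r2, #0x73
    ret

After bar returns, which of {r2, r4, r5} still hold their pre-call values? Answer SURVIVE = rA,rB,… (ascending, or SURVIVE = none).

prologue: push r2 -> mem[0x96]=0x47, sp=0x96
body[0] sub  r2, r3, r6 -> r2=0x64
body[1] sub  r0, r1, #63 -> r0=0xe4
body[2] add  r1, r4, r3 -> r1=0x14
body[3] sub  r5, r1, #14 -> r5=0x06
body[4] add  r4, r2, #5 -> r4=0x69
body[5] add  r2, r1, #14 -> r2=0x22
body[6] add  r1, r2, r4 -> r1=0x8b
body[7] mov  r2, #0x73 -> r2=0x73
epilogue: pop r2=0x47, sp=0x97
r2: callee-saved, written=True
r4: caller-saved, written=True
r5: caller-saved, written=True

SURVIVE = r2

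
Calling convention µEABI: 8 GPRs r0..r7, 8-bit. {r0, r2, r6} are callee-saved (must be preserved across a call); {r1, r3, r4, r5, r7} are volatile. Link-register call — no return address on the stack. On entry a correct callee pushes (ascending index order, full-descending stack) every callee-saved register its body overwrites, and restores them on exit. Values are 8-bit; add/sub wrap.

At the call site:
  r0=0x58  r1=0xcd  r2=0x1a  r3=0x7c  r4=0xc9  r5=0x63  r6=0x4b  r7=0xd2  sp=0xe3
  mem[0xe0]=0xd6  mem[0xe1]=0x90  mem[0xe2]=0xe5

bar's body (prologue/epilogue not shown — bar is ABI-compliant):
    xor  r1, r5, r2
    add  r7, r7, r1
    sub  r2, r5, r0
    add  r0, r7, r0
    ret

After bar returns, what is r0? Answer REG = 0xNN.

REG = 0x58

prologue: push r0 -> mem[0xe2]=0x58, sp=0xe2
prologue: push r2 -> mem[0xe1]=0x1a, sp=0xe1
body[0] xor  r1, r5, r2 -> r1=0x79
body[1] add  r7, r7, r1 -> r7=0x4b
body[2] sub  r2, r5, r0 -> r2=0x0b
body[3] add  r0, r7, r0 -> r0=0xa3
epilogue: pop r2=0x1a, sp=0xe2
epilogue: pop r0=0x58, sp=0xe3
r0 is callee-saved -> restored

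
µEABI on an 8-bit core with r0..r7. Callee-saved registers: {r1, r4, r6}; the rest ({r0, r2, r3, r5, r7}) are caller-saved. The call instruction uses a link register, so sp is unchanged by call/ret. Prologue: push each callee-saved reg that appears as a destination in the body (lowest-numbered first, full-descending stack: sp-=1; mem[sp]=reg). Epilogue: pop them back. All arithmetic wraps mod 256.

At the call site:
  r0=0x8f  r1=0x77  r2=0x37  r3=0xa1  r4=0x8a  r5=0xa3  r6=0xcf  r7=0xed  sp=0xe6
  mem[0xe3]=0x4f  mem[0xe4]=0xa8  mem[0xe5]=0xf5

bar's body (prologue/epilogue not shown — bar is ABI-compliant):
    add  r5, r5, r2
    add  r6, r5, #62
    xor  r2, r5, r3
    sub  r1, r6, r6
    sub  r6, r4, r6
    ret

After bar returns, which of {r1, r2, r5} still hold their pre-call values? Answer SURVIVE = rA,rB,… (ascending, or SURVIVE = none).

SURVIVE = r1

prologue: push r1 → mem[0xe5]=0x77, sp=0xe5
prologue: push r6 → mem[0xe4]=0xcf, sp=0xe4
body[0] add  r5, r5, r2 → r5=0xda
body[1] add  r6, r5, #62 → r6=0x18
body[2] xor  r2, r5, r3 → r2=0x7b
body[3] sub  r1, r6, r6 → r1=0x00
body[4] sub  r6, r4, r6 → r6=0x72
epilogue: pop r6=0xcf, sp=0xe5
epilogue: pop r1=0x77, sp=0xe6
r1: callee-saved, written=True
r2: caller-saved, written=True
r5: caller-saved, written=True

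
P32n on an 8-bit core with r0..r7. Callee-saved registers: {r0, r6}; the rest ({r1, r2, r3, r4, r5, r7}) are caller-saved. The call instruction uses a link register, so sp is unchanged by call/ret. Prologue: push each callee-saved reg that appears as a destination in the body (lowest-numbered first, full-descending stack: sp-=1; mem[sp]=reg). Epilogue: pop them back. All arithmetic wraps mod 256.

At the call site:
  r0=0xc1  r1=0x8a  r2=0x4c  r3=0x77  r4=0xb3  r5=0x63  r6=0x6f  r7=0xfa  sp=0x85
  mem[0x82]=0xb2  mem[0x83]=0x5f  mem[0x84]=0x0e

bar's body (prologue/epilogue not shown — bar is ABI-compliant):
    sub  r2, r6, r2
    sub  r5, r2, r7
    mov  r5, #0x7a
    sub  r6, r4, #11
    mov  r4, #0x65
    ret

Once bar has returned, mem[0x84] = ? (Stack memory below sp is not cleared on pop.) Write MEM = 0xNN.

MEM = 0x6f

prologue: push r6 → mem[0x84]=0x6f, sp=0x84
body[0] sub  r2, r6, r2 → r2=0x23
body[1] sub  r5, r2, r7 → r5=0x29
body[2] mov  r5, #0x7a → r5=0x7a
body[3] sub  r6, r4, #11 → r6=0xa8
body[4] mov  r4, #0x65 → r4=0x65
epilogue: pop r6=0x6f, sp=0x85
prologue pushed ['r6'] at ['0x84']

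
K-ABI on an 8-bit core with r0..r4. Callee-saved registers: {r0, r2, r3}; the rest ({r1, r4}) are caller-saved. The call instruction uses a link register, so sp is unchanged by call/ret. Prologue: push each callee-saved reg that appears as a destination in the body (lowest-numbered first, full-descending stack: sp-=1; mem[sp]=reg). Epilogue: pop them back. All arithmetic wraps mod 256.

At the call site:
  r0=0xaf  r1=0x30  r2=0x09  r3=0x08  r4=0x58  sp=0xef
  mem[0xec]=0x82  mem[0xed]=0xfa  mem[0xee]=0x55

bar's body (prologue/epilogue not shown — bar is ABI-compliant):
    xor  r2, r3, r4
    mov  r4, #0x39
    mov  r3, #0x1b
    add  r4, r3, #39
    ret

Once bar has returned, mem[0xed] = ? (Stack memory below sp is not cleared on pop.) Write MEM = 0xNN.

prologue: push r2 → mem[0xee]=0x09, sp=0xee
prologue: push r3 → mem[0xed]=0x08, sp=0xed
body[0] xor  r2, r3, r4 → r2=0x50
body[1] mov  r4, #0x39 → r4=0x39
body[2] mov  r3, #0x1b → r3=0x1b
body[3] add  r4, r3, #39 → r4=0x42
epilogue: pop r3=0x08, sp=0xee
epilogue: pop r2=0x09, sp=0xef
prologue pushed ['r2', 'r3'] at ['0xee', '0xed']

MEM = 0x08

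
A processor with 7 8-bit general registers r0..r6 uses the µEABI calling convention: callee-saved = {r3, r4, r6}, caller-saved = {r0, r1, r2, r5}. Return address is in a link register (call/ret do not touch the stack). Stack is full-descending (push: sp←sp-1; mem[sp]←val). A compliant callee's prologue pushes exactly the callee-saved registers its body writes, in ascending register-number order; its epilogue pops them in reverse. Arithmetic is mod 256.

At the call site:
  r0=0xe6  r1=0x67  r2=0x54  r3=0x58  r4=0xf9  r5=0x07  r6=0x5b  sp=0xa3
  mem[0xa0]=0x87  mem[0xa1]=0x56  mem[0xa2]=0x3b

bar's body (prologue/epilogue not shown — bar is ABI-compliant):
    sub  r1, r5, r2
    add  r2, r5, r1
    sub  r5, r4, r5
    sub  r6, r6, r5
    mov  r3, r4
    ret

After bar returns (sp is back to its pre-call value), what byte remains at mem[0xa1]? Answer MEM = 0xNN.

MEM = 0x5b

prologue: push r3 -> mem[0xa2]=0x58, sp=0xa2
prologue: push r6 -> mem[0xa1]=0x5b, sp=0xa1
body[0] sub  r1, r5, r2 -> r1=0xb3
body[1] add  r2, r5, r1 -> r2=0xba
body[2] sub  r5, r4, r5 -> r5=0xf2
body[3] sub  r6, r6, r5 -> r6=0x69
body[4] mov  r3, r4 -> r3=0xf9
epilogue: pop r6=0x5b, sp=0xa2
epilogue: pop r3=0x58, sp=0xa3
prologue pushed ['r3', 'r6'] at ['0xa2', '0xa1']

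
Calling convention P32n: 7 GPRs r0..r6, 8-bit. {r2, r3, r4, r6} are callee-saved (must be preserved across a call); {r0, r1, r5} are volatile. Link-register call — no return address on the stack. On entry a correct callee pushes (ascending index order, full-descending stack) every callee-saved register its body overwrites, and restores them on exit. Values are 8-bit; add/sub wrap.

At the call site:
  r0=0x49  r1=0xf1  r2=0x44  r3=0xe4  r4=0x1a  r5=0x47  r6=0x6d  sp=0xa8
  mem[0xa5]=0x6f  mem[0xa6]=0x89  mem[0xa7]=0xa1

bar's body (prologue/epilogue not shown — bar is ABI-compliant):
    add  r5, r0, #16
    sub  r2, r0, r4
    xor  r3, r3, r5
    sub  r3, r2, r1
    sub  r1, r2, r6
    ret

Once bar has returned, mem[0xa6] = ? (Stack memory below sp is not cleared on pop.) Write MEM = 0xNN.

prologue: push r2 → mem[0xa7]=0x44, sp=0xa7
prologue: push r3 → mem[0xa6]=0xe4, sp=0xa6
body[0] add  r5, r0, #16 → r5=0x59
body[1] sub  r2, r0, r4 → r2=0x2f
body[2] xor  r3, r3, r5 → r3=0xbd
body[3] sub  r3, r2, r1 → r3=0x3e
body[4] sub  r1, r2, r6 → r1=0xc2
epilogue: pop r3=0xe4, sp=0xa7
epilogue: pop r2=0x44, sp=0xa8
prologue pushed ['r2', 'r3'] at ['0xa7', '0xa6']

MEM = 0xe4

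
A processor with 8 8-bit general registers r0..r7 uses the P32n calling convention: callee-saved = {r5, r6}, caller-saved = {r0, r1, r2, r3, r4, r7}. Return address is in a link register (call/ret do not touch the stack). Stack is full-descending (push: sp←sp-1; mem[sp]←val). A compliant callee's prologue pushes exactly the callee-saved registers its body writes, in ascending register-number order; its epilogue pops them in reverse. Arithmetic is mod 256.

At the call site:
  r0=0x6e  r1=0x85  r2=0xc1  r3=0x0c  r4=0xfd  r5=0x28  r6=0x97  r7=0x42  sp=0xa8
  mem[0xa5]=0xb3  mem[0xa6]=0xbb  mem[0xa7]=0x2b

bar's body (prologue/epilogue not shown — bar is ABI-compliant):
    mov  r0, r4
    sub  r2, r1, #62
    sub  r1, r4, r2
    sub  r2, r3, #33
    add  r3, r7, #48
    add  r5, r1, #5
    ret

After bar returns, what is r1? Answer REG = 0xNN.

REG = 0xb6

prologue: push r5 -> mem[0xa7]=0x28, sp=0xa7
body[0] mov  r0, r4 -> r0=0xfd
body[1] sub  r2, r1, #62 -> r2=0x47
body[2] sub  r1, r4, r2 -> r1=0xb6
body[3] sub  r2, r3, #33 -> r2=0xeb
body[4] add  r3, r7, #48 -> r3=0x72
body[5] add  r5, r1, #5 -> r5=0xbb
epilogue: pop r5=0x28, sp=0xa8
r1 is caller-saved -> body value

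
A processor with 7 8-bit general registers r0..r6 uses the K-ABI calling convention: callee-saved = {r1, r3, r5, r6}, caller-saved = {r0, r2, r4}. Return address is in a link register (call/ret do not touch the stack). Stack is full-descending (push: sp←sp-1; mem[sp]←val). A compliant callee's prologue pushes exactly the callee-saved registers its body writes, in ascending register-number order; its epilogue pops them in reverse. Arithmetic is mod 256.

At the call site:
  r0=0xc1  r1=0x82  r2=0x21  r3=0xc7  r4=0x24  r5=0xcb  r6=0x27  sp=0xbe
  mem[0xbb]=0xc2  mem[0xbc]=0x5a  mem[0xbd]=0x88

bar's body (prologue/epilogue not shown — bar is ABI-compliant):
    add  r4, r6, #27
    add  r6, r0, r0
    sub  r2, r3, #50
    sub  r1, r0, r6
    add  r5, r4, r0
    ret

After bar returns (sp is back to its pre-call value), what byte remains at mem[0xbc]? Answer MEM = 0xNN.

MEM = 0xcb

prologue: push r1 -> mem[0xbd]=0x82, sp=0xbd
prologue: push r5 -> mem[0xbc]=0xcb, sp=0xbc
prologue: push r6 -> mem[0xbb]=0x27, sp=0xbb
body[0] add  r4, r6, #27 -> r4=0x42
body[1] add  r6, r0, r0 -> r6=0x82
body[2] sub  r2, r3, #50 -> r2=0x95
body[3] sub  r1, r0, r6 -> r1=0x3f
body[4] add  r5, r4, r0 -> r5=0x03
epilogue: pop r6=0x27, sp=0xbc
epilogue: pop r5=0xcb, sp=0xbd
epilogue: pop r1=0x82, sp=0xbe
prologue pushed ['r1', 'r5', 'r6'] at ['0xbd', '0xbc', '0xbb']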